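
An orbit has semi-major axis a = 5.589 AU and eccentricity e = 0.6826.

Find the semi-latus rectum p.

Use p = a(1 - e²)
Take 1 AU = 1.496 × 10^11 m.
a = 5.589 AU = 8.36114 × 10^11 m
e = 0.6826,  e² = 0.465943,  1 − e² = 0.534057
p = a(1 − e²) = 8.36114 × 10^11 m × 0.534057 = 4.46533 × 10^11 m ≈ 2.985 AU

Final answer: p = 2.985 AU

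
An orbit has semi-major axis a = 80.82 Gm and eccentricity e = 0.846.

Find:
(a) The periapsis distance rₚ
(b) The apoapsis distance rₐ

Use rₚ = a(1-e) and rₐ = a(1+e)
a = 80.82 Gm = 8.082 × 10^10 m
e = 0.846:  1 − e = 0.154,  1 + e = 1.846
(a) rₚ = a(1 − e) = 8.082 × 10^10 m × 0.154 = 1.24463 × 10^10 m ≈ 12.45 Gm
(b) rₐ = a(1 + e) = 8.082 × 10^10 m × 1.846 = 1.49194 × 10^11 m ≈ 149.2 Gm

Final answer:
(a) rₚ = 12.45 Gm
(b) rₐ = 149.2 Gm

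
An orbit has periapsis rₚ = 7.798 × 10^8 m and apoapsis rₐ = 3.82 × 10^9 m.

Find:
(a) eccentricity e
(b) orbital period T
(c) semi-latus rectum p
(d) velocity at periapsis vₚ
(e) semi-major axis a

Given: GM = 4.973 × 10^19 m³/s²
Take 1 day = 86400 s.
rₚ = 7.798 × 10^8 m
rₐ = 3.82 × 10^9 m
GM = 4.973 × 10^19 m³/s²
a = (rₚ + rₐ)/2 = 2.2999 × 10^9 m
e = (rₐ − rₚ)/(rₐ + rₚ) = (3.0402 × 10^9) / (4.5998 × 10^9) = 0.660942
(a) e = 0.660942 ≈ 0.6609
(b) a³ = 1.21654 × 10^28 m³;  T = 2π √(a³/GM) = 2π × 15640.6 s = 98273 s ≈ 1.137 days
(c) 1 − e² = 0.563156;  p = a(1 − e²) = 2.2999 × 10^9 × 0.563156 = 1.2952 × 10^9 m ≈ 1.295 × 10^9 m
(d) vₚ² = GM (2/rₚ − 1/a) = 4.973 × 10^19 × (2.56476 × 10^-9 − 4.34802 × 10^-10) = 1.05923 × 10^11 m²/s²;  vₚ = 325458 m/s ≈ 325.5 km/s
(e) a = 2.2999 × 10^9 m ≈ 2.3 × 10^9 m

Final answer:
(a) eccentricity e = 0.6609
(b) orbital period T = 1.137 days
(c) semi-latus rectum p = 1.295 × 10^9 m
(d) velocity at periapsis vₚ = 325.5 km/s
(e) semi-major axis a = 2.3 × 10^9 m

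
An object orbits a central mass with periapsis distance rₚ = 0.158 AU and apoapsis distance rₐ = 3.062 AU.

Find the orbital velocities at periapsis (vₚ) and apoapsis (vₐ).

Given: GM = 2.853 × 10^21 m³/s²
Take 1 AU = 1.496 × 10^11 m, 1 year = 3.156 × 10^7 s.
rₚ = 0.158 AU = 2.36368 × 10^10 m
rₐ = 3.062 AU = 4.58075 × 10^11 m
GM = 2.853 × 10^21 m³/s²
a = (rₚ + rₐ)/2 = 2.40856 × 10^11 m
Vis-viva: v² = GM (2/r − 1/a)
vₚ² = 2.853 × 10^21 × (8.46138 × 10^-11 − 4.15186 × 10^-12) = 2.29558 × 10^11 m²/s²
vₚ = 479122 m/s ≈ 101.1 AU/year
vₐ² = 2.853 × 10^21 × (4.3661 × 10^-12 − 4.15186 × 10^-12) = 6.11218 × 10^8 m²/s²
vₐ = 24722.8 m/s ≈ 5.216 AU/year

Final answer: vₚ = 101.1 AU/year, vₐ = 5.216 AU/year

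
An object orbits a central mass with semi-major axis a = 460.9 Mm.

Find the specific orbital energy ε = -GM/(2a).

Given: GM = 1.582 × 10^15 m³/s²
a = 460.9 Mm = 4.609 × 10^8 m
GM = 1.582 × 10^15 m³/s²
2a = 9.218 × 10^8 m
ε = −GM/(2a) = -1.71621 × 10^6 J/kg ≈ -1.716 MJ/kg

Final answer: -1.716 MJ/kg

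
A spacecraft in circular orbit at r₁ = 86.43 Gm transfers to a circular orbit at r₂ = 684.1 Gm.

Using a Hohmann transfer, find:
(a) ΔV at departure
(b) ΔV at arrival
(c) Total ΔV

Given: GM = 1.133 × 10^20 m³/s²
r₁ = 86.43 Gm = 8.643 × 10^10 m
r₂ = 684.1 Gm = 6.841 × 10^11 m
GM = 1.133 × 10^20 m³/s²
Transfer ellipse: a_t = (r₁ + r₂)/2 = 3.85265 × 10^11 m
Circular speed at r₁: v₁ = √(GM/r₁) = 36206.2 m/s
Transfer speed at r₁ (periapsis): v₁ₜ = √(GM(2/r₁ − 1/a_t)) = 48246.2 m/s
(a) ΔV₁ = v₁ₜ − v₁ = 12040 m/s ≈ 12.04 km/s
Circular speed at r₂: v₂ = √(GM/r₂) = 12869.3 m/s
Transfer speed at r₂ (apoapsis): v₂ₜ = √(GM(2/r₂ − 1/a_t)) = 6095.48 m/s
(b) ΔV₂ = v₂ − v₂ₜ = 6773.83 m/s ≈ 6.774 km/s
(c) ΔV_total = ΔV₁ + ΔV₂ = 18813.8 m/s ≈ 18.81 km/s

Final answer:
(a) ΔV₁ = 12.04 km/s
(b) ΔV₂ = 6.774 km/s
(c) ΔV_total = 18.81 km/s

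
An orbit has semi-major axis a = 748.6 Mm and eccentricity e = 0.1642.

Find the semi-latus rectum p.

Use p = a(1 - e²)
a = 748.6 Mm = 7.486 × 10^8 m
e = 0.1642,  e² = 0.0269616,  1 − e² = 0.973038
p = a(1 − e²) = 7.486 × 10^8 m × 0.973038 = 7.28417 × 10^8 m ≈ 728.4 Mm

Final answer: p = 728.4 Mm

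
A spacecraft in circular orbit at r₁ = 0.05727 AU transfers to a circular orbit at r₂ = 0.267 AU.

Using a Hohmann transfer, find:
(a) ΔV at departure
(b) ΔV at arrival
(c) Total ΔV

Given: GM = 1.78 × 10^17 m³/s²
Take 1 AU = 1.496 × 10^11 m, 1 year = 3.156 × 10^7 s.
r₁ = 0.05727 AU = 8.56759 × 10^9 m
r₂ = 0.267 AU = 3.99432 × 10^10 m
GM = 1.78 × 10^17 m³/s²
Transfer ellipse: a_t = (r₁ + r₂)/2 = 2.42554 × 10^10 m
Circular speed at r₁: v₁ = √(GM/r₁) = 4558.07 m/s
Transfer speed at r₁ (periapsis): v₁ₜ = √(GM(2/r₁ − 1/a_t)) = 5849.22 m/s
(a) ΔV₁ = v₁ₜ − v₁ = 1291.15 m/s ≈ 0.2724 AU/year
Circular speed at r₂: v₂ = √(GM/r₂) = 2111 m/s
Transfer speed at r₂ (apoapsis): v₂ₜ = √(GM(2/r₂ − 1/a_t)) = 1254.62 m/s
(b) ΔV₂ = v₂ − v₂ₜ = 856.377 m/s ≈ 0.1807 AU/year
(c) ΔV_total = ΔV₁ + ΔV₂ = 2147.53 m/s ≈ 0.453 AU/year

Final answer:
(a) ΔV₁ = 0.2724 AU/year
(b) ΔV₂ = 0.1807 AU/year
(c) ΔV_total = 0.453 AU/year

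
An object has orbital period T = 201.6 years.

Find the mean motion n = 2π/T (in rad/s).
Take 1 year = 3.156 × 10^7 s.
T = 201.6 years = 6.3625 × 10^9 s
n = 2π / (6.3625 × 10^9 s) = 9.87535 × 10^-10 rad/s ≈ 9.875 × 10^-10 rad/s

Final answer: n = 9.875 × 10^-10 rad/s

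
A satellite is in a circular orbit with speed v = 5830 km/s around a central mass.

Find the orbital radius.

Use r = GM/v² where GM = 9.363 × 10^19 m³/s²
v = 5830 km/s = 5.83 × 10^6 m/s
GM = 9.363 × 10^19 m³/s²
v² = 3.39889 × 10^13 m²/s²
r = GM/v² = (9.363 × 10^19) / (3.39889 × 10^13) = 2.75472 × 10^6 m ≈ 2.755 × 10^6 m

Final answer: 2.755 × 10^6 m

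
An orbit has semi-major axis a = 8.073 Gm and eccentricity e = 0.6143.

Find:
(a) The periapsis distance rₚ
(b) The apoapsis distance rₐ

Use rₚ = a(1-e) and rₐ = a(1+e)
a = 8.073 Gm = 8.073 × 10^9 m
e = 0.6143:  1 − e = 0.3857,  1 + e = 1.6143
(a) rₚ = a(1 − e) = 8.073 × 10^9 m × 0.3857 = 3.11376 × 10^9 m ≈ 3.114 Gm
(b) rₐ = a(1 + e) = 8.073 × 10^9 m × 1.6143 = 1.30322 × 10^10 m ≈ 13.03 Gm

Final answer:
(a) rₚ = 3.114 Gm
(b) rₐ = 13.03 Gm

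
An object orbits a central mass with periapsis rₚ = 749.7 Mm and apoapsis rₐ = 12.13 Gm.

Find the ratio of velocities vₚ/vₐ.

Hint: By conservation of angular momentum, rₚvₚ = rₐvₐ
rₚ = 749.7 Mm = 7.497 × 10^8 m
rₐ = 12.13 Gm = 1.213 × 10^10 m
rₚvₚ = rₐvₐ  ⇒  vₚ/vₐ = rₐ/rₚ
vₚ/vₐ = (1.213 × 10^10) / (7.497 × 10^8) = 16.1798

Final answer: vₚ/vₐ = 16.18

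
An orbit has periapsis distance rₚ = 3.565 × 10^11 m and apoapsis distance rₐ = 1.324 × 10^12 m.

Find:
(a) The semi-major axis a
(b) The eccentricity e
rₚ = 3.565 × 10^11 m
rₐ = 1.324 × 10^12 m
(a) a = (rₚ + rₐ)/2 = 8.4025 × 10^11 m ≈ 8.402 × 10^11 m
(b) e = (rₐ − rₚ)/(rₐ + rₚ) = (9.675 × 10^11) / (1.6805 × 10^12) = 0.575722

Final answer:
(a) a = 8.402 × 10^11 m
(b) e = 0.5757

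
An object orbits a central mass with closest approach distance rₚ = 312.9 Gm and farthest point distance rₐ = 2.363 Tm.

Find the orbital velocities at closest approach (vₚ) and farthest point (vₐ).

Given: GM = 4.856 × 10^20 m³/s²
rₚ = 312.9 Gm = 3.129 × 10^11 m
rₐ = 2.363 Tm = 2.363 × 10^12 m
GM = 4.856 × 10^20 m³/s²
a = (rₚ + rₐ)/2 = 1.33795 × 10^12 m
Vis-viva: v² = GM (2/r − 1/a)
vₚ² = 4.856 × 10^20 × (6.39182 × 10^-12 − 7.47412 × 10^-13) = 2.74092 × 10^9 m²/s²
vₚ = 52353.8 m/s ≈ 52.35 km/s
vₐ² = 4.856 × 10^20 × (8.46382 × 10^-13 − 7.47412 × 10^-13) = 4.80597 × 10^7 m²/s²
vₐ = 6932.51 m/s ≈ 6.933 km/s

Final answer: vₚ = 52.35 km/s, vₐ = 6.933 km/s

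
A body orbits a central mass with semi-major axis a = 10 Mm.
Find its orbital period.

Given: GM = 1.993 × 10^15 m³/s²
a = 10 Mm = 1 × 10^7 m
GM = 1.993 × 10^15 m³/s²
a³ = 1 × 10^21 m³
T = 2π √(a³/GM) = 2π √((1 × 10^21) / (1.993 × 10^15)) = 2π × 708.347 s
T = 4450.68 s ≈ 1.236 hours

Final answer: 1.236 hours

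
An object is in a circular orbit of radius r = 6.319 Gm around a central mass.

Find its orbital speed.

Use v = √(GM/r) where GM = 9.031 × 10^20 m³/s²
r = 6.319 Gm = 6.319 × 10^9 m
GM = 9.031 × 10^20 m³/s²
GM/r = (9.031 × 10^20) / (6.319 × 10^9) = 1.42918 × 10^11 m²/s²
v = √(GM/r) = 378045 m/s ≈ 378 km/s

Final answer: 378 km/s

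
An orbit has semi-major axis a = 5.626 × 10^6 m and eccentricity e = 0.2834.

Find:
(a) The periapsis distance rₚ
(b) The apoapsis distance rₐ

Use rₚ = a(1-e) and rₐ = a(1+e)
a = 5.626 × 10^6 m
e = 0.2834:  1 − e = 0.7166,  1 + e = 1.2834
(a) rₚ = a(1 − e) = 5.626 × 10^6 m × 0.7166 = 4.03159 × 10^6 m ≈ 4.032 × 10^6 m
(b) rₐ = a(1 + e) = 5.626 × 10^6 m × 1.2834 = 7.22041 × 10^6 m ≈ 7.22 × 10^6 m

Final answer:
(a) rₚ = 4.032 × 10^6 m
(b) rₐ = 7.22 × 10^6 m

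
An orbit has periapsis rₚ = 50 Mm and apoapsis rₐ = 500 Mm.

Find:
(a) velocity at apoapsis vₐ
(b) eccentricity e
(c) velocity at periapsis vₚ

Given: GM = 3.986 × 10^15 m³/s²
rₚ = 50 Mm = 5 × 10^7 m
rₐ = 500 Mm = 5 × 10^8 m
GM = 3.986 × 10^15 m³/s²
a = (rₚ + rₐ)/2 = 2.75 × 10^8 m
e = (rₐ − rₚ)/(rₐ + rₚ) = (4.5 × 10^8) / (5.5 × 10^8) = 0.818182
(a) vₐ² = GM (2/rₐ − 1/a) = 3.986 × 10^15 × (4 × 10^-9 − 3.63636 × 10^-9) = 1.44945 × 10^6 m²/s²;  vₐ = 1203.93 m/s ≈ 1.204 km/s
(b) e = 0.818182 ≈ 0.8182
(c) vₚ² = GM (2/rₚ − 1/a) = 3.986 × 10^15 × (4 × 10^-8 − 3.63636 × 10^-9) = 1.44945 × 10^8 m²/s²;  vₚ = 12039.3 m/s ≈ 12.04 km/s

Final answer:
(a) velocity at apoapsis vₐ = 1.204 km/s
(b) eccentricity e = 0.8182
(c) velocity at periapsis vₚ = 12.04 km/s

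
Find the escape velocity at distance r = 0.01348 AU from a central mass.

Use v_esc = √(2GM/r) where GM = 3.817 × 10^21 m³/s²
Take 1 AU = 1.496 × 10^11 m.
r = 0.01348 AU = 2.01661 × 10^9 m
GM = 3.817 × 10^21 m³/s²
2GM/r = 2 × (3.817 × 10^21) / (2.01661 × 10^9) = 3.78556 × 10^12 m²/s²
v_esc = √(2GM/r) = 1.94565 × 10^6 m/s ≈ 1946 km/s

Final answer: 1946 km/s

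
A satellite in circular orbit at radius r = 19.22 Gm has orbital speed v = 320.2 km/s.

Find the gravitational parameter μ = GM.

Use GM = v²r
r = 19.22 Gm = 1.922 × 10^10 m
v = 320.2 km/s = 320200 m/s
v² = 1.02528 × 10^11 m²/s²
GM = v²r = 1.02528 × 10^11 × 1.922 × 10^10 = 1.97059 × 10^21 m³/s²
GM ≈ 1.971 × 10^21 m³/s²

Final answer: GM = 1.971 × 10^21 m³/s²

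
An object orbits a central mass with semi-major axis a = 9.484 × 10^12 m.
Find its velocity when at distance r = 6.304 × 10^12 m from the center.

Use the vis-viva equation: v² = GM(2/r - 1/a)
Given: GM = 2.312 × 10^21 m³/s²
a = 9.484 × 10^12 m
r = 6.304 × 10^12 m
GM = 2.312 × 10^21 m³/s²
2/r − 1/a = 3.17259 × 10^-13 − 1.05441 × 10^-13 = 2.11818 × 10^-13 m⁻¹
v² = GM (2/r − 1/a) = 4.89724 × 10^8 m²/s²
v = 22129.7 m/s ≈ 22.13 km/s

Final answer: 22.13 km/s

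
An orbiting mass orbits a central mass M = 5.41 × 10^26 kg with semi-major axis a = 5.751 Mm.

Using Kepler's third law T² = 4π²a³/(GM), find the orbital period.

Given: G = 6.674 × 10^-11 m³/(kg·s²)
M = 5.41 × 10^26 kg
GM = G × M = 6.674 × 10^-11 × 5.41 × 10^26 = 3.61063 × 10^16 m³/s²
a = 5.751 Mm = 5.751 × 10^6 m
a³ = 1.90209 × 10^20 m³
T = 2π √(a³/GM) = 2π √((1.90209 × 10^20) / (3.61063 × 10^16)) = 2π × 72.5811 s
T = 456.04 s ≈ 7.601 minutes

Final answer: 7.601 minutes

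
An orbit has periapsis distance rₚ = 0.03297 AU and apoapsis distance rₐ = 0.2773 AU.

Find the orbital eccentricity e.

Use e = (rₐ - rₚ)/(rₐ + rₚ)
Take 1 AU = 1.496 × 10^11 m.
rₚ = 0.03297 AU = 4.93231 × 10^9 m
rₐ = 0.2773 AU = 4.14841 × 10^10 m
rₐ − rₚ = 3.65518 × 10^10 m
rₐ + rₚ = 4.64164 × 10^10 m
e = (rₐ − rₚ)/(rₐ + rₚ) = 0.787475

Final answer: e = 0.7875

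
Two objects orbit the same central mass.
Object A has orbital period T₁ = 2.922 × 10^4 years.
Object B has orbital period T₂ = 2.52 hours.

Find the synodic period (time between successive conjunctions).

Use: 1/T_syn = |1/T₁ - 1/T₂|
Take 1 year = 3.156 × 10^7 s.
T₁ = 2.922 × 10^4 years = 9.22183 × 10^11 s
T₂ = 2.52 hours = 9072 s
1/T₁ = 1.08438 × 10^-12 s⁻¹
1/T₂ = 0.000110229 s⁻¹
|1/T₁ − 1/T₂| = 0.000110229 s⁻¹
T_syn = 1 / |1/T₁ − 1/T₂| = 9072 s ≈ 2.52 hours

Final answer: T_syn = 2.52 hours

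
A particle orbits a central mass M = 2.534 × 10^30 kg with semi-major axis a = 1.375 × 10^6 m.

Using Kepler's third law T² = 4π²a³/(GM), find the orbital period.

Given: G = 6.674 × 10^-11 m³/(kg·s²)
M = 2.534 × 10^30 kg
GM = G × M = 6.674 × 10^-11 × 2.534 × 10^30 = 1.69119 × 10^20 m³/s²
a = 1.375 × 10^6 m
a³ = 2.59961 × 10^18 m³
T = 2π √(a³/GM) = 2π √((2.59961 × 10^18) / (1.69119 × 10^20)) = 2π × 0.123982 s
T = 0.779 s ≈ 0.779 seconds

Final answer: 0.779 seconds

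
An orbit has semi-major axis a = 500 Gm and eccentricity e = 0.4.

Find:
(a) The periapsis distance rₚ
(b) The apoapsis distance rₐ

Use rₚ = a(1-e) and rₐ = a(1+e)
a = 500 Gm = 5 × 10^11 m
e = 0.4:  1 − e = 0.6,  1 + e = 1.4
(a) rₚ = a(1 − e) = 5 × 10^11 m × 0.6 = 3 × 10^11 m ≈ 300 Gm
(b) rₐ = a(1 + e) = 5 × 10^11 m × 1.4 = 7 × 10^11 m ≈ 700 Gm

Final answer:
(a) rₚ = 300 Gm
(b) rₐ = 700 Gm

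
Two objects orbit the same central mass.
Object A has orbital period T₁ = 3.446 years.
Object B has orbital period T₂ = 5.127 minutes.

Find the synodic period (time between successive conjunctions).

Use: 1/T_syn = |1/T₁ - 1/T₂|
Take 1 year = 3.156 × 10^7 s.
T₁ = 3.446 years = 1.08756 × 10^8 s
T₂ = 5.127 minutes = 307.62 s
1/T₁ = 9.19492 × 10^-9 s⁻¹
1/T₂ = 0.00325076 s⁻¹
|1/T₁ − 1/T₂| = 0.00325075 s⁻¹
T_syn = 1 / |1/T₁ − 1/T₂| = 307.621 s ≈ 5.127 minutes

Final answer: T_syn = 5.127 minutes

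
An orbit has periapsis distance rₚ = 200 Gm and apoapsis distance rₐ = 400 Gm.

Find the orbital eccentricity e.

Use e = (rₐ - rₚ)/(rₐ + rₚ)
rₚ = 200 Gm = 2 × 10^11 m
rₐ = 400 Gm = 4 × 10^11 m
rₐ − rₚ = 2 × 10^11 m
rₐ + rₚ = 6 × 10^11 m
e = (rₐ − rₚ)/(rₐ + rₚ) = 0.333333

Final answer: e = 0.3333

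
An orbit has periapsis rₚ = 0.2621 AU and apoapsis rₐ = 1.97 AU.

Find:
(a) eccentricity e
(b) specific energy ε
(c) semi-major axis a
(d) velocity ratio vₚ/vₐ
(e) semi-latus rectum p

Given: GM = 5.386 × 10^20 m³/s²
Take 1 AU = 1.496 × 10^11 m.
rₚ = 0.2621 AU = 3.92102 × 10^10 m
rₐ = 1.97 AU = 2.94712 × 10^11 m
GM = 5.386 × 10^20 m³/s²
a = (rₚ + rₐ)/2 = 1.66961 × 10^11 m
e = (rₐ − rₚ)/(rₐ + rₚ) = (2.55502 × 10^11) / (3.33922 × 10^11) = 0.765154
(a) e = 0.765154 ≈ 0.7652
(b) 2a = 3.33922 × 10^11 m;  ε = −GM/(2a) = -1.61295 × 10^9 J/kg ≈ -1.613 GJ/kg
(c) a = 1.66961 × 10^11 m ≈ 1.116 AU
(d) vₚ/vₐ = rₐ/rₚ (angular momentum) = (2.94712 × 10^11) / (3.92102 × 10^10) = 7.51622 ≈ 7.516
(e) 1 − e² = 0.41454;  p = a(1 − e²) = 1.66961 × 10^11 × 0.41454 = 6.9212 × 10^10 m ≈ 0.4626 AU

Final answer:
(a) eccentricity e = 0.7652
(b) specific energy ε = -1.613 GJ/kg
(c) semi-major axis a = 1.116 AU
(d) velocity ratio vₚ/vₐ = 7.516
(e) semi-latus rectum p = 0.4626 AU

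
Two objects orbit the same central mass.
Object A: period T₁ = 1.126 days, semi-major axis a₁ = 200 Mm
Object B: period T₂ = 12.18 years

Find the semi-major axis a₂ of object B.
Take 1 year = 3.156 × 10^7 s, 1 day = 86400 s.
T₁ = 1.126 days = 97286.4 s
T₂ = 12.18 years = 3.84401 × 10^8 s
a₁ = 200 Mm = 2 × 10^8 m
Kepler's third law: (T₂/T₁)² = (a₂/a₁)³  ⇒  a₂ = a₁ (T₂/T₁)^(2/3)
T₂/T₁ = 3951.23
(T₂/T₁)^(2/3) = 249.932
a₂ = 2 × 10^8 m × 249.932 = 4.99864 × 10^10 m ≈ 49.99 Gm

Final answer: a₂ = 49.99 Gm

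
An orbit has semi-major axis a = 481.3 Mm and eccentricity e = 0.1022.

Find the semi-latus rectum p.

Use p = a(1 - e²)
a = 481.3 Mm = 4.813 × 10^8 m
e = 0.1022,  e² = 0.0104448,  1 − e² = 0.989555
p = a(1 − e²) = 4.813 × 10^8 m × 0.989555 = 4.76273 × 10^8 m ≈ 476.3 Mm

Final answer: p = 476.3 Mm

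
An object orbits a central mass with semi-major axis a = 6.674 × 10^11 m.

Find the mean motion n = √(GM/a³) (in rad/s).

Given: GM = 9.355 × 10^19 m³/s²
a = 6.674 × 10^11 m
GM = 9.355 × 10^19 m³/s²
a³ = 2.97275 × 10^35 m³
GM/a³ = (9.355 × 10^19) / (2.97275 × 10^35) = 3.14692 × 10^-16 s⁻²
n = √(GM/a³) = 1.77395 × 10^-8 rad/s ≈ 1.774 × 10^-8 rad/s

Final answer: n = 1.774 × 10^-8 rad/s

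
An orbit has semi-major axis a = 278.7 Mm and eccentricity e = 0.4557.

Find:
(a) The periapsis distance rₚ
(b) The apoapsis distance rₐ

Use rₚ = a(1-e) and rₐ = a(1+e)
a = 278.7 Mm = 2.787 × 10^8 m
e = 0.4557:  1 − e = 0.5443,  1 + e = 1.4557
(a) rₚ = a(1 − e) = 2.787 × 10^8 m × 0.5443 = 1.51696 × 10^8 m ≈ 151.7 Mm
(b) rₐ = a(1 + e) = 2.787 × 10^8 m × 1.4557 = 4.05704 × 10^8 m ≈ 405.7 Mm

Final answer:
(a) rₚ = 151.7 Mm
(b) rₐ = 405.7 Mm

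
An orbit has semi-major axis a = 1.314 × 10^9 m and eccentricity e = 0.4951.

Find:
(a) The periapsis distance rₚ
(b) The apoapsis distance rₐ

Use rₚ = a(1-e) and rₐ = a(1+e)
a = 1.314 × 10^9 m
e = 0.4951:  1 − e = 0.5049,  1 + e = 1.4951
(a) rₚ = a(1 − e) = 1.314 × 10^9 m × 0.5049 = 6.63439 × 10^8 m ≈ 6.634 × 10^8 m
(b) rₐ = a(1 + e) = 1.314 × 10^9 m × 1.4951 = 1.96456 × 10^9 m ≈ 1.965 × 10^9 m

Final answer:
(a) rₚ = 6.634 × 10^8 m
(b) rₐ = 1.965 × 10^9 m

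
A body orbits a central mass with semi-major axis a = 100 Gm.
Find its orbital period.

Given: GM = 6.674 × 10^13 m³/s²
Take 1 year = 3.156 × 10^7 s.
a = 100 Gm = 1 × 10^11 m
GM = 6.674 × 10^13 m³/s²
a³ = 1 × 10^33 m³
T = 2π √(a³/GM) = 2π √((1 × 10^33) / (6.674 × 10^13)) = 2π × 3.87085 × 10^9 s
T = 2.43213 × 10^10 s ≈ 770.6 years

Final answer: 770.6 years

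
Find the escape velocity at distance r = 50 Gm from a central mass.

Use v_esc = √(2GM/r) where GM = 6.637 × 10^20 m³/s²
r = 50 Gm = 5 × 10^10 m
GM = 6.637 × 10^20 m³/s²
2GM/r = 2 × (6.637 × 10^20) / (5 × 10^10) = 2.6548 × 10^10 m²/s²
v_esc = √(2GM/r) = 162936 m/s ≈ 162.9 km/s

Final answer: 162.9 km/s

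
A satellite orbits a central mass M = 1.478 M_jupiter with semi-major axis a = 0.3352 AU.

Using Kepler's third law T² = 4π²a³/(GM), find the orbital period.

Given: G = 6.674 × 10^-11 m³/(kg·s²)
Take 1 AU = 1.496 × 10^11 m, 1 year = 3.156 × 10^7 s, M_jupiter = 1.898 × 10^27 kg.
M = 1.478 M_jupiter = 2.80524 × 10^27 kg
GM = G × M = 6.674 × 10^-11 × 2.80524 × 10^27 = 1.87222 × 10^17 m³/s²
a = 0.3352 AU = 5.01459 × 10^10 m
a³ = 1.26098 × 10^32 m³
T = 2π √(a³/GM) = 2π √((1.26098 × 10^32) / (1.87222 × 10^17)) = 2π × 2.59522 × 10^7 s
T = 1.63063 × 10^8 s ≈ 5.167 years

Final answer: 5.167 years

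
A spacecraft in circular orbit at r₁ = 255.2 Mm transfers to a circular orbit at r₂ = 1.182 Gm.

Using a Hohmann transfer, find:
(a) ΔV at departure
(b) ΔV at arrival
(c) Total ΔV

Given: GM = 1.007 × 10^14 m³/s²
r₁ = 255.2 Mm = 2.552 × 10^8 m
r₂ = 1.182 Gm = 1.182 × 10^9 m
GM = 1.007 × 10^14 m³/s²
Transfer ellipse: a_t = (r₁ + r₂)/2 = 7.186 × 10^8 m
Circular speed at r₁: v₁ = √(GM/r₁) = 628.166 m/s
Transfer speed at r₁ (periapsis): v₁ₜ = √(GM(2/r₁ − 1/a_t)) = 805.637 m/s
(a) ΔV₁ = v₁ₜ − v₁ = 177.471 m/s ≈ 177.5 m/s
Circular speed at r₂: v₂ = √(GM/r₂) = 291.881 m/s
Transfer speed at r₂ (apoapsis): v₂ₜ = √(GM(2/r₂ − 1/a_t)) = 173.941 m/s
(b) ΔV₂ = v₂ − v₂ₜ = 117.94 m/s ≈ 117.9 m/s
(c) ΔV_total = ΔV₁ + ΔV₂ = 295.411 m/s ≈ 295.4 m/s

Final answer:
(a) ΔV₁ = 177.5 m/s
(b) ΔV₂ = 117.9 m/s
(c) ΔV_total = 295.4 m/s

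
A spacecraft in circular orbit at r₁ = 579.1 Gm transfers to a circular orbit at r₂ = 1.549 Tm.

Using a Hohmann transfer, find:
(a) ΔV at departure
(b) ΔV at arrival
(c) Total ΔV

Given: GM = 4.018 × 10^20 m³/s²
r₁ = 579.1 Gm = 5.791 × 10^11 m
r₂ = 1.549 Tm = 1.549 × 10^12 m
GM = 4.018 × 10^20 m³/s²
Transfer ellipse: a_t = (r₁ + r₂)/2 = 1.06405 × 10^12 m
Circular speed at r₁: v₁ = √(GM/r₁) = 26340.8 m/s
Transfer speed at r₁ (periapsis): v₁ₜ = √(GM(2/r₁ − 1/a_t)) = 31781.4 m/s
(a) ΔV₁ = v₁ₜ − v₁ = 5440.64 m/s ≈ 5.441 km/s
Circular speed at r₂: v₂ = √(GM/r₂) = 16105.7 m/s
Transfer speed at r₂ (apoapsis): v₂ₜ = √(GM(2/r₂ − 1/a_t)) = 11881.6 m/s
(b) ΔV₂ = v₂ − v₂ₜ = 4224.08 m/s ≈ 4.224 km/s
(c) ΔV_total = ΔV₁ + ΔV₂ = 9664.72 m/s ≈ 9.665 km/s

Final answer:
(a) ΔV₁ = 5.441 km/s
(b) ΔV₂ = 4.224 km/s
(c) ΔV_total = 9.665 km/s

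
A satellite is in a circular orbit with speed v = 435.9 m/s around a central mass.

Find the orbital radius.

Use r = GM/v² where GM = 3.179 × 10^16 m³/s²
v = 435.9 m/s
GM = 3.179 × 10^16 m³/s²
v² = 190009 m²/s²
r = GM/v² = (3.179 × 10^16) / 190009 = 1.67308 × 10^11 m ≈ 167.3 Gm

Final answer: 167.3 Gm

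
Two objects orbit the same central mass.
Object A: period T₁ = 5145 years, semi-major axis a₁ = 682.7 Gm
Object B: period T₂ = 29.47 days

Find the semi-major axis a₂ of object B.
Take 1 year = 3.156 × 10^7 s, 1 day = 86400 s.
T₁ = 5145 years = 1.62376 × 10^11 s
T₂ = 29.47 days = 2.54621 × 10^6 s
a₁ = 682.7 Gm = 6.827 × 10^11 m
Kepler's third law: (T₂/T₁)² = (a₂/a₁)³  ⇒  a₂ = a₁ (T₂/T₁)^(2/3)
T₂/T₁ = 1.56809 × 10^-5
(T₂/T₁)^(2/3) = 0.00062649
a₂ = 6.827 × 10^11 m × 0.00062649 = 4.27705 × 10^8 m ≈ 427.7 Mm

Final answer: a₂ = 427.7 Mm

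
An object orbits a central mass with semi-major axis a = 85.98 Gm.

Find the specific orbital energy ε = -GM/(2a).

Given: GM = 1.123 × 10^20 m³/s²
a = 85.98 Gm = 8.598 × 10^10 m
GM = 1.123 × 10^20 m³/s²
2a = 1.7196 × 10^11 m
ε = −GM/(2a) = -6.53059 × 10^8 J/kg ≈ -653.1 MJ/kg

Final answer: -653.1 MJ/kg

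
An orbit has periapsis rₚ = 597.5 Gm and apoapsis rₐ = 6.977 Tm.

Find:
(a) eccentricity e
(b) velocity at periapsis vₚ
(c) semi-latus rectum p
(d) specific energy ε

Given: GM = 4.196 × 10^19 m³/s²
rₚ = 597.5 Gm = 5.975 × 10^11 m
rₐ = 6.977 Tm = 6.977 × 10^12 m
GM = 4.196 × 10^19 m³/s²
a = (rₚ + rₐ)/2 = 3.78725 × 10^12 m
e = (rₐ − rₚ)/(rₐ + rₚ) = (6.3795 × 10^12) / (7.5745 × 10^12) = 0.842234
(a) e = 0.842234 ≈ 0.8422
(b) vₚ² = GM (2/rₚ − 1/a) = 4.196 × 10^19 × (3.34728 × 10^-12 − 2.64044 × 10^-13) = 1.29373 × 10^8 m²/s²;  vₚ = 11374.2 m/s ≈ 11.37 km/s
(c) 1 − e² = 0.290642;  p = a(1 − e²) = 3.78725 × 10^12 × 0.290642 = 1.10073 × 10^12 m ≈ 1.101 Tm
(d) 2a = 7.5745 × 10^12 m;  ε = −GM/(2a) = -5.53964 × 10^6 J/kg ≈ -5.54 MJ/kg

Final answer:
(a) eccentricity e = 0.8422
(b) velocity at periapsis vₚ = 11.37 km/s
(c) semi-latus rectum p = 1.101 Tm
(d) specific energy ε = -5.54 MJ/kg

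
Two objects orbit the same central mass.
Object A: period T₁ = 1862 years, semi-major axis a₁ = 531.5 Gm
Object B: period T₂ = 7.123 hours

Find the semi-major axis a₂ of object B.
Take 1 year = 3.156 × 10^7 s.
T₁ = 1862 years = 5.87647 × 10^10 s
T₂ = 7.123 hours = 25642.8 s
a₁ = 531.5 Gm = 5.315 × 10^11 m
Kepler's third law: (T₂/T₁)² = (a₂/a₁)³  ⇒  a₂ = a₁ (T₂/T₁)^(2/3)
T₂/T₁ = 4.36364 × 10^-7
(T₂/T₁)^(2/3) = 5.75306 × 10^-5
a₂ = 5.315 × 10^11 m × 5.75306 × 10^-5 = 3.05775 × 10^7 m ≈ 30.58 Mm

Final answer: a₂ = 30.58 Mm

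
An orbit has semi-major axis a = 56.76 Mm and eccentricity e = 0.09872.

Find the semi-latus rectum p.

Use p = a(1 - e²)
a = 56.76 Mm = 5.676 × 10^7 m
e = 0.09872,  e² = 0.00974564,  1 − e² = 0.990254
p = a(1 − e²) = 5.676 × 10^7 m × 0.990254 = 5.62068 × 10^7 m ≈ 56.21 Mm

Final answer: p = 56.21 Mm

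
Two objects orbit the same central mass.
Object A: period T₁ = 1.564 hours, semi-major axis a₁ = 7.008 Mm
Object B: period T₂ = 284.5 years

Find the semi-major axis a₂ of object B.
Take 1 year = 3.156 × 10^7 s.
T₁ = 1.564 hours = 5630.4 s
T₂ = 284.5 years = 8.97882 × 10^9 s
a₁ = 7.008 Mm = 7.008 × 10^6 m
Kepler's third law: (T₂/T₁)² = (a₂/a₁)³  ⇒  a₂ = a₁ (T₂/T₁)^(2/3)
T₂/T₁ = 1.5947 × 10^6
(T₂/T₁)^(2/3) = 13649.6
a₂ = 7.008 × 10^6 m × 13649.6 = 9.56564 × 10^10 m ≈ 95.66 Gm

Final answer: a₂ = 95.66 Gm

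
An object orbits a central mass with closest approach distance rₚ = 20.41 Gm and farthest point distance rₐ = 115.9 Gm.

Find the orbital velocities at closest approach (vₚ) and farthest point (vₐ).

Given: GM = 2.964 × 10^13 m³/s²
rₚ = 20.41 Gm = 2.041 × 10^10 m
rₐ = 115.9 Gm = 1.159 × 10^11 m
GM = 2.964 × 10^13 m³/s²
a = (rₚ + rₐ)/2 = 6.8155 × 10^10 m
Vis-viva: v² = GM (2/r − 1/a)
vₚ² = 2.964 × 10^13 × (9.79912 × 10^-11 − 1.46724 × 10^-11) = 2469.57 m²/s²
vₚ = 49.6947 m/s ≈ 49.69 m/s
vₐ² = 2.964 × 10^13 × (1.72563 × 10^-11 − 1.46724 × 10^-11) = 76.5844 m²/s²
vₐ = 8.75125 m/s ≈ 8.751 m/s

Final answer: vₚ = 49.69 m/s, vₐ = 8.751 m/s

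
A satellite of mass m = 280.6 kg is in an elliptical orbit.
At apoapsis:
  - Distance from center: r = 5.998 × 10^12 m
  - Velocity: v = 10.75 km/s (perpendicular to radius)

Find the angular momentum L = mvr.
r = 5.998 × 10^12 m
v = 10.75 km/s = 10750 m/s
vr = 10750 × 5.998 × 10^12 = 6.44785 × 10^16 m²/s
L = m × vr = 280.6 × 6.44785 × 10^16 = 1.80927 × 10^19 kg·m²/s ≈ 1.809 × 10^19 kg·m²/s

Final answer: L = 1.809 × 10^19 kg·m²/s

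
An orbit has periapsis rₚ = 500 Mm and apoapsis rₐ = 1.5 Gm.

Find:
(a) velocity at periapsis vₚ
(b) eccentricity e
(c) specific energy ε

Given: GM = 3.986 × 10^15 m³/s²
rₚ = 500 Mm = 5 × 10^8 m
rₐ = 1.5 Gm = 1.5 × 10^9 m
GM = 3.986 × 10^15 m³/s²
a = (rₚ + rₐ)/2 = 1 × 10^9 m
e = (rₐ − rₚ)/(rₐ + rₚ) = (1 × 10^9) / (2 × 10^9) = 0.5
(a) vₚ² = GM (2/rₚ − 1/a) = 3.986 × 10^15 × (4 × 10^-9 − 1 × 10^-9) = 1.1958 × 10^7 m²/s²;  vₚ = 3458.03 m/s ≈ 3.458 km/s
(b) e = 0.5 ≈ 0.5
(c) 2a = 2 × 10^9 m;  ε = −GM/(2a) = -1.993 × 10^6 J/kg ≈ -1.993 MJ/kg

Final answer:
(a) velocity at periapsis vₚ = 3.458 km/s
(b) eccentricity e = 0.5
(c) specific energy ε = -1.993 MJ/kg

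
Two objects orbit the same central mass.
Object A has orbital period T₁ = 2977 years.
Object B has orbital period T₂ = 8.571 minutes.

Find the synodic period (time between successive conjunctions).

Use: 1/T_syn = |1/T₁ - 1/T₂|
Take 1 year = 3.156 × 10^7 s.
T₁ = 2977 years = 9.39541 × 10^10 s
T₂ = 8.571 minutes = 514.26 s
1/T₁ = 1.06435 × 10^-11 s⁻¹
1/T₂ = 0.00194454 s⁻¹
|1/T₁ − 1/T₂| = 0.00194454 s⁻¹
T_syn = 1 / |1/T₁ − 1/T₂| = 514.26 s ≈ 8.571 minutes

Final answer: T_syn = 8.571 minutes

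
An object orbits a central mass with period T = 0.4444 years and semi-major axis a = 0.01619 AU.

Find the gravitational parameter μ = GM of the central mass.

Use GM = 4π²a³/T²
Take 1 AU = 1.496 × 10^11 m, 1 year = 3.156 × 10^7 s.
T = 0.4444 years = 1.40253 × 10^7 s
a = 0.01619 AU = 2.42202 × 10^9 m
a³ = 1.42081 × 10^28 m³
T² = 1.96708 × 10^14 s²
GM = 4π² × (1.42081 × 10^28) / (1.96708 × 10^14) = 2.8515 × 10^15 m³/s²
GM ≈ 2.851 × 10^15 m³/s²

Final answer: GM = 2.851 × 10^15 m³/s²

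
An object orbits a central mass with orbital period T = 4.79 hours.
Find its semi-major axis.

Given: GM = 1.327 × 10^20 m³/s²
T = 4.79 hours = 17244 s
GM = 1.327 × 10^20 m³/s²
Kepler's third law: a³ = GM T² / (4π²)
T² = 2.97356 × 10^8 s²
a³ = (1.327 × 10^20) × (2.97356 × 10^8) / (4π²) = 9.9951 × 10^26 m³
a = (a³)^(1/3) = 9.99837 × 10^8 m ≈ 999.8 Mm

Final answer: 999.8 Mm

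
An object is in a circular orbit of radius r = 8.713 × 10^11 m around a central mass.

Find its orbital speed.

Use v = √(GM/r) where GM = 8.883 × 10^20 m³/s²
r = 8.713 × 10^11 m
GM = 8.883 × 10^20 m³/s²
GM/r = (8.883 × 10^20) / (8.713 × 10^11) = 1.01951 × 10^9 m²/s²
v = √(GM/r) = 31929.8 m/s ≈ 31.93 km/s

Final answer: 31.93 km/s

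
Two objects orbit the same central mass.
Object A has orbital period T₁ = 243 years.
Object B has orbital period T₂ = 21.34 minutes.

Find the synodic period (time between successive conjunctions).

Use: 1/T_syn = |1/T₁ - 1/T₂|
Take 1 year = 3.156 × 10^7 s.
T₁ = 243 years = 7.66908 × 10^9 s
T₂ = 21.34 minutes = 1280.4 s
1/T₁ = 1.30394 × 10^-10 s⁻¹
1/T₂ = 0.000781006 s⁻¹
|1/T₁ − 1/T₂| = 0.000781006 s⁻¹
T_syn = 1 / |1/T₁ − 1/T₂| = 1280.4 s ≈ 21.34 minutes

Final answer: T_syn = 21.34 minutes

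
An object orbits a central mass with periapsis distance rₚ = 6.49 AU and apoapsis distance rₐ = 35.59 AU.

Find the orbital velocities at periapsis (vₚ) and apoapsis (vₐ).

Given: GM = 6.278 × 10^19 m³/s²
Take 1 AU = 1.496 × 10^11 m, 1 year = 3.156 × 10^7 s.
rₚ = 6.49 AU = 9.70904 × 10^11 m
rₐ = 35.59 AU = 5.32426 × 10^12 m
GM = 6.278 × 10^19 m³/s²
a = (rₚ + rₐ)/2 = 3.14758 × 10^12 m
Vis-viva: v² = GM (2/r − 1/a)
vₚ² = 6.278 × 10^19 × (2.05994 × 10^-12 − 3.17704 × 10^-13) = 1.09377 × 10^8 m²/s²
vₚ = 10458.4 m/s ≈ 2.206 AU/year
vₐ² = 6.278 × 10^19 × (3.75639 × 10^-13 − 3.17704 × 10^-13) = 3.63715 × 10^6 m²/s²
vₐ = 1907.13 m/s ≈ 0.4023 AU/year

Final answer: vₚ = 2.206 AU/year, vₐ = 0.4023 AU/year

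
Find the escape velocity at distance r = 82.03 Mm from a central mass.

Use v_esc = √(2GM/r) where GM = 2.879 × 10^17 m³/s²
r = 82.03 Mm = 8.203 × 10^7 m
GM = 2.879 × 10^17 m³/s²
2GM/r = 2 × (2.879 × 10^17) / (8.203 × 10^7) = 7.01938 × 10^9 m²/s²
v_esc = √(2GM/r) = 83781.8 m/s ≈ 83.78 km/s

Final answer: 83.78 km/s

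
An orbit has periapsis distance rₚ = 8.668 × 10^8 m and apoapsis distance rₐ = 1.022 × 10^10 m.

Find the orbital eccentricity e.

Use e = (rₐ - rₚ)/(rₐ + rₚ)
rₚ = 8.668 × 10^8 m
rₐ = 1.022 × 10^10 m
rₐ − rₚ = 9.3532 × 10^9 m
rₐ + rₚ = 1.10868 × 10^10 m
e = (rₐ − rₚ)/(rₐ + rₚ) = 0.843634

Final answer: e = 0.8436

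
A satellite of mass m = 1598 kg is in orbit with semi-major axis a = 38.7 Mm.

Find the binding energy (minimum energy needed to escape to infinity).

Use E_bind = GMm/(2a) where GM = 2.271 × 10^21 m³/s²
a = 38.7 Mm = 3.87 × 10^7 m
GM = 2.271 × 10^21 m³/s²
m = 1598 kg
GMm = 2.271 × 10^21 × 1598 = 3.62906 × 10^24 m³·kg/s²
2a = 7.74 × 10^7 m
E_bind = GMm/(2a) = 4.68871 × 10^16 J ≈ 46.89 PJ

Final answer: 46.89 PJ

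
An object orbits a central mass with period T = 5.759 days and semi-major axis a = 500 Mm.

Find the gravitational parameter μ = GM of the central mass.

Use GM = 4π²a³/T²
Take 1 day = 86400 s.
T = 5.759 days = 497578 s
a = 500 Mm = 5 × 10^8 m
a³ = 1.25 × 10^26 m³
T² = 2.47583 × 10^11 s²
GM = 4π² × (1.25 × 10^26) / (2.47583 × 10^11) = 1.99319 × 10^16 m³/s²
GM ≈ 1.993 × 10^16 m³/s²

Final answer: GM = 1.993 × 10^16 m³/s²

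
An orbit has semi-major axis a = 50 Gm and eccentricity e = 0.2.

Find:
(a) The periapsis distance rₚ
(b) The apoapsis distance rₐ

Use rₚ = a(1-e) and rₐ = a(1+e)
a = 50 Gm = 5 × 10^10 m
e = 0.2:  1 − e = 0.8,  1 + e = 1.2
(a) rₚ = a(1 − e) = 5 × 10^10 m × 0.8 = 4 × 10^10 m ≈ 40 Gm
(b) rₐ = a(1 + e) = 5 × 10^10 m × 1.2 = 6 × 10^10 m ≈ 60 Gm

Final answer:
(a) rₚ = 40 Gm
(b) rₐ = 60 Gm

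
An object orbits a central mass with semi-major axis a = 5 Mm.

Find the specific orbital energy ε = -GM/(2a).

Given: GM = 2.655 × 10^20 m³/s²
a = 5 Mm = 5 × 10^6 m
GM = 2.655 × 10^20 m³/s²
2a = 1 × 10^7 m
ε = −GM/(2a) = -2.655 × 10^13 J/kg ≈ -2.655 × 10^4 GJ/kg

Final answer: -2.655 × 10^4 GJ/kg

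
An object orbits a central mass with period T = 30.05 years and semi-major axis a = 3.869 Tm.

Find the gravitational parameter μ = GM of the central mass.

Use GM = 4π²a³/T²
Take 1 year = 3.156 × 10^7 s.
T = 30.05 years = 9.48378 × 10^8 s
a = 3.869 Tm = 3.869 × 10^12 m
a³ = 5.79157 × 10^37 m³
T² = 8.99421 × 10^17 s²
GM = 4π² × (5.79157 × 10^37) / (8.99421 × 10^17) = 2.5421 × 10^21 m³/s²
GM ≈ 2.542 × 10^21 m³/s²

Final answer: GM = 2.542 × 10^21 m³/s²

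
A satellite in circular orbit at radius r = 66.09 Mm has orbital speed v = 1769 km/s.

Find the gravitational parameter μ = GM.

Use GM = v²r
r = 66.09 Mm = 6.609 × 10^7 m
v = 1769 km/s = 1.769 × 10^6 m/s
v² = 3.12936 × 10^12 m²/s²
GM = v²r = 3.12936 × 10^12 × 6.609 × 10^7 = 2.06819 × 10^20 m³/s²
GM ≈ 2.068 × 10^20 m³/s²

Final answer: GM = 2.068 × 10^20 m³/s²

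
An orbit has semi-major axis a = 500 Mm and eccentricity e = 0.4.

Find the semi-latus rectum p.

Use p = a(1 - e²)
a = 500 Mm = 5 × 10^8 m
e = 0.4,  e² = 0.16,  1 − e² = 0.84
p = a(1 − e²) = 5 × 10^8 m × 0.84 = 4.2 × 10^8 m ≈ 420 Mm

Final answer: p = 420 Mm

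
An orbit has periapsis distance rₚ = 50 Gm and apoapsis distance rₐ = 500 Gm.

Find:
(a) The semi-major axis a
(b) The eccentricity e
rₚ = 50 Gm = 5 × 10^10 m
rₐ = 500 Gm = 5 × 10^11 m
(a) a = (rₚ + rₐ)/2 = 2.75 × 10^11 m ≈ 275 Gm
(b) e = (rₐ − rₚ)/(rₐ + rₚ) = (4.5 × 10^11) / (5.5 × 10^11) = 0.818182

Final answer:
(a) a = 275 Gm
(b) e = 0.8182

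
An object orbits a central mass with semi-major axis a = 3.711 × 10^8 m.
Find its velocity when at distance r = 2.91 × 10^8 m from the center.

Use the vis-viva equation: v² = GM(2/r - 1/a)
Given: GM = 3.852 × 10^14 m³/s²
a = 3.711 × 10^8 m
r = 2.91 × 10^8 m
GM = 3.852 × 10^14 m³/s²
2/r − 1/a = 6.87285 × 10^-9 − 2.69469 × 10^-9 = 4.17816 × 10^-9 m⁻¹
v² = GM (2/r − 1/a) = 1.60943 × 10^6 m²/s²
v = 1268.63 m/s ≈ 1.269 km/s

Final answer: 1.269 km/s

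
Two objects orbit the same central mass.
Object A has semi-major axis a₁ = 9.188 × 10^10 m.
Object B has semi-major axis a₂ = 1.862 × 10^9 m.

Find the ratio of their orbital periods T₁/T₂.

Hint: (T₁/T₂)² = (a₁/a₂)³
a₁ = 9.188 × 10^10 m
a₂ = 1.862 × 10^9 m
a₁/a₂ = 49.3448
T₁/T₂ = (a₁/a₂)^(3/2) = (49.3448)^1.5 = 346.627

Final answer: T₁/T₂ = 346.6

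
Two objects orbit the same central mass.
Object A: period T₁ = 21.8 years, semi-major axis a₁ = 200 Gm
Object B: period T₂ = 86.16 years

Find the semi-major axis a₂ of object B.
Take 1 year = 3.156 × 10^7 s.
T₁ = 21.8 years = 6.88008 × 10^8 s
T₂ = 86.16 years = 2.71921 × 10^9 s
a₁ = 200 Gm = 2 × 10^11 m
Kepler's third law: (T₂/T₁)² = (a₂/a₁)³  ⇒  a₂ = a₁ (T₂/T₁)^(2/3)
T₂/T₁ = 3.95229
(T₂/T₁)^(2/3) = 2.49977
a₂ = 2 × 10^11 m × 2.49977 = 4.99953 × 10^11 m ≈ 500 Gm

Final answer: a₂ = 500 Gm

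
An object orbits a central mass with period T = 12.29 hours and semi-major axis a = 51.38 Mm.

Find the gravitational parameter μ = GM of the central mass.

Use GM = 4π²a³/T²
T = 12.29 hours = 44244 s
a = 51.38 Mm = 5.138 × 10^7 m
a³ = 1.35638 × 10^23 m³
T² = 1.95753 × 10^9 s²
GM = 4π² × (1.35638 × 10^23) / (1.95753 × 10^9) = 2.73548 × 10^15 m³/s²
GM ≈ 2.735 × 10^15 m³/s²

Final answer: GM = 2.735 × 10^15 m³/s²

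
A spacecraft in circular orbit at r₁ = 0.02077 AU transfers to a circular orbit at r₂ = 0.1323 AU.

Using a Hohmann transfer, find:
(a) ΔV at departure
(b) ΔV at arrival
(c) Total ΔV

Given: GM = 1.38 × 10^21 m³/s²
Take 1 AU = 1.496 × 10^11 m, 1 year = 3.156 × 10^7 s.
r₁ = 0.02077 AU = 3.10719 × 10^9 m
r₂ = 0.1323 AU = 1.97921 × 10^10 m
GM = 1.38 × 10^21 m³/s²
Transfer ellipse: a_t = (r₁ + r₂)/2 = 1.14496 × 10^10 m
Circular speed at r₁: v₁ = √(GM/r₁) = 666431 m/s
Transfer speed at r₁ (periapsis): v₁ₜ = √(GM(2/r₁ − 1/a_t)) = 876204 m/s
(a) ΔV₁ = v₁ₜ − v₁ = 209773 m/s ≈ 44.25 AU/year
Circular speed at r₂: v₂ = √(GM/r₂) = 264055 m/s
Transfer speed at r₂ (apoapsis): v₂ₜ = √(GM(2/r₂ − 1/a_t)) = 137557 m/s
(b) ΔV₂ = v₂ − v₂ₜ = 126498 m/s ≈ 26.69 AU/year
(c) ΔV_total = ΔV₁ + ΔV₂ = 336271 m/s ≈ 70.94 AU/year

Final answer:
(a) ΔV₁ = 44.25 AU/year
(b) ΔV₂ = 26.69 AU/year
(c) ΔV_total = 70.94 AU/year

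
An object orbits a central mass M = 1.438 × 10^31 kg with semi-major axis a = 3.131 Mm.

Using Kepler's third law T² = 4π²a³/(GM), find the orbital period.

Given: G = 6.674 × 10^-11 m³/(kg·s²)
M = 1.438 × 10^31 kg
GM = G × M = 6.674 × 10^-11 × 1.438 × 10^31 = 9.59721 × 10^20 m³/s²
a = 3.131 Mm = 3.131 × 10^6 m
a³ = 3.06937 × 10^19 m³
T = 2π √(a³/GM) = 2π √((3.06937 × 10^19) / (9.59721 × 10^20)) = 2π × 0.178835 s
T = 1.12365 s ≈ 1.124 seconds

Final answer: 1.124 seconds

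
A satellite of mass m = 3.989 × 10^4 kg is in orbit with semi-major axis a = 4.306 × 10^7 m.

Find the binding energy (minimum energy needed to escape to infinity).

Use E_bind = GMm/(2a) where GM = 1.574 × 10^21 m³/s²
a = 4.306 × 10^7 m
GM = 1.574 × 10^21 m³/s²
m = 3.989 × 10^4 kg
GMm = 1.574 × 10^21 × 39890 = 6.27869 × 10^25 m³·kg/s²
2a = 8.612 × 10^7 m
E_bind = GMm/(2a) = 7.29062 × 10^17 J ≈ 729.1 PJ

Final answer: 729.1 PJ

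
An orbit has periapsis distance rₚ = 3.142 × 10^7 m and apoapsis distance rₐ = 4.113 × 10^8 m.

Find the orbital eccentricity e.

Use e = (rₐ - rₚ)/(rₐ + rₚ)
rₚ = 3.142 × 10^7 m
rₐ = 4.113 × 10^8 m
rₐ − rₚ = 3.7988 × 10^8 m
rₐ + rₚ = 4.4272 × 10^8 m
e = (rₐ − rₚ)/(rₐ + rₚ) = 0.858059

Final answer: e = 0.8581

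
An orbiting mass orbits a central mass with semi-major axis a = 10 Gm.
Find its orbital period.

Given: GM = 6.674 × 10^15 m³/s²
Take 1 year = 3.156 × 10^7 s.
a = 10 Gm = 1 × 10^10 m
GM = 6.674 × 10^15 m³/s²
a³ = 1 × 10^30 m³
T = 2π √(a³/GM) = 2π √((1 × 10^30) / (6.674 × 10^15)) = 2π × 1.22407 × 10^7 s
T = 7.69107 × 10^7 s ≈ 2.437 years

Final answer: 2.437 years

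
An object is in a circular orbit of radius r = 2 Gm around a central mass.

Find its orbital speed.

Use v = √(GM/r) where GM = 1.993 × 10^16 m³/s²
r = 2 Gm = 2 × 10^9 m
GM = 1.993 × 10^16 m³/s²
GM/r = (1.993 × 10^16) / (2 × 10^9) = 9.965 × 10^6 m²/s²
v = √(GM/r) = 3156.74 m/s ≈ 3.157 km/s

Final answer: 3.157 km/s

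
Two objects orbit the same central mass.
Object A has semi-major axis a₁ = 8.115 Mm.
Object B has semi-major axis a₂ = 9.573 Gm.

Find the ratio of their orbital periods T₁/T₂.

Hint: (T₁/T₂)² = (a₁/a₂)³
a₁ = 8.115 Mm = 8.115 × 10^6 m
a₂ = 9.573 Gm = 9.573 × 10^9 m
a₁/a₂ = 0.000847697
T₁/T₂ = (a₁/a₂)^(3/2) = (0.000847697)^1.5 = 2.46809 × 10^-5

Final answer: T₁/T₂ = 2.468 × 10^-5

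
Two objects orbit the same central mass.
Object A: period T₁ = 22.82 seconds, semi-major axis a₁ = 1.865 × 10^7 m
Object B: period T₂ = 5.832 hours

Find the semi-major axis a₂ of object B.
T₁ = 22.82 seconds
T₂ = 5.832 hours = 20995.2 s
a₁ = 1.865 × 10^7 m
Kepler's third law: (T₂/T₁)² = (a₂/a₁)³  ⇒  a₂ = a₁ (T₂/T₁)^(2/3)
T₂/T₁ = 920.035
(T₂/T₁)^(2/3) = 94.5953
a₂ = 1.865 × 10^7 m × 94.5953 = 1.7642 × 10^9 m ≈ 1.764 × 10^9 m

Final answer: a₂ = 1.764 × 10^9 m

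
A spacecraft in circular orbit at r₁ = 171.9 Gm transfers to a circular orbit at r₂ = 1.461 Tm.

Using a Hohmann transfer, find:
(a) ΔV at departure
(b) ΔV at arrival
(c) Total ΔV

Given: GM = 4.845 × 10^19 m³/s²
r₁ = 171.9 Gm = 1.719 × 10^11 m
r₂ = 1.461 Tm = 1.461 × 10^12 m
GM = 4.845 × 10^19 m³/s²
Transfer ellipse: a_t = (r₁ + r₂)/2 = 8.1645 × 10^11 m
Circular speed at r₁: v₁ = √(GM/r₁) = 16788.4 m/s
Transfer speed at r₁ (periapsis): v₁ₜ = √(GM(2/r₁ − 1/a_t)) = 22457.9 m/s
(a) ΔV₁ = v₁ₜ − v₁ = 5669.52 m/s ≈ 5.67 km/s
Circular speed at r₂: v₂ = √(GM/r₂) = 5758.66 m/s
Transfer speed at r₂ (apoapsis): v₂ₜ = √(GM(2/r₂ − 1/a_t)) = 2642.38 m/s
(b) ΔV₂ = v₂ − v₂ₜ = 3116.29 m/s ≈ 3.116 km/s
(c) ΔV_total = ΔV₁ + ΔV₂ = 8785.81 m/s ≈ 8.786 km/s

Final answer:
(a) ΔV₁ = 5.67 km/s
(b) ΔV₂ = 3.116 km/s
(c) ΔV_total = 8.786 km/s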